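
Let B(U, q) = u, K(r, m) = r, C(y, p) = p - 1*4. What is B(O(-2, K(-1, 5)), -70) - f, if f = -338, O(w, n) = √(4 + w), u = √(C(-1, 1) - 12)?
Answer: 338 + I*√15 ≈ 338.0 + 3.873*I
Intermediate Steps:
C(y, p) = -4 + p (C(y, p) = p - 4 = -4 + p)
u = I*√15 (u = √((-4 + 1) - 12) = √(-3 - 12) = √(-15) = I*√15 ≈ 3.873*I)
B(U, q) = I*√15
B(O(-2, K(-1, 5)), -70) - f = I*√15 - 1*(-338) = I*√15 + 338 = 338 + I*√15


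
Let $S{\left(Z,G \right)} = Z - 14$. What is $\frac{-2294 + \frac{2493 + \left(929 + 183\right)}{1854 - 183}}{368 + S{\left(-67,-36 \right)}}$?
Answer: $- \frac{3829669}{479577} \approx -7.9855$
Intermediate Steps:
$S{\left(Z,G \right)} = -14 + Z$
$\frac{-2294 + \frac{2493 + \left(929 + 183\right)}{1854 - 183}}{368 + S{\left(-67,-36 \right)}} = \frac{-2294 + \frac{2493 + \left(929 + 183\right)}{1854 - 183}}{368 - 81} = \frac{-2294 + \frac{2493 + 1112}{1671}}{368 - 81} = \frac{-2294 + 3605 \cdot \frac{1}{1671}}{287} = \left(-2294 + \frac{3605}{1671}\right) \frac{1}{287} = \left(- \frac{3829669}{1671}\right) \frac{1}{287} = - \frac{3829669}{479577}$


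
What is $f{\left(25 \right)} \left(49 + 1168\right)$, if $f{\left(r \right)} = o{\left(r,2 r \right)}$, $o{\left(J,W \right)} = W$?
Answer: $60850$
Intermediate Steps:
$f{\left(r \right)} = 2 r$
$f{\left(25 \right)} \left(49 + 1168\right) = 2 \cdot 25 \left(49 + 1168\right) = 50 \cdot 1217 = 60850$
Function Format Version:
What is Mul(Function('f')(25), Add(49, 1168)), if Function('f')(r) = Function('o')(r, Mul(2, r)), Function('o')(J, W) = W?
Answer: 60850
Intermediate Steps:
Function('f')(r) = Mul(2, r)
Mul(Function('f')(25), Add(49, 1168)) = Mul(Mul(2, 25), Add(49, 1168)) = Mul(50, 1217) = 60850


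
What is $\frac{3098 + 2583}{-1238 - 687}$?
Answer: $- \frac{5681}{1925} \approx -2.9512$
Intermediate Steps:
$\frac{3098 + 2583}{-1238 - 687} = \frac{5681}{-1925} = 5681 \left(- \frac{1}{1925}\right) = - \frac{5681}{1925}$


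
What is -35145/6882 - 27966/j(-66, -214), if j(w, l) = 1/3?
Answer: -192473727/2294 ≈ -83903.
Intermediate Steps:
j(w, l) = ⅓
-35145/6882 - 27966/j(-66, -214) = -35145/6882 - 27966/⅓ = -35145*1/6882 - 27966*3 = -11715/2294 - 83898 = -192473727/2294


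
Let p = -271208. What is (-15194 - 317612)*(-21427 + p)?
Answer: 97390683810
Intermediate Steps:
(-15194 - 317612)*(-21427 + p) = (-15194 - 317612)*(-21427 - 271208) = -332806*(-292635) = 97390683810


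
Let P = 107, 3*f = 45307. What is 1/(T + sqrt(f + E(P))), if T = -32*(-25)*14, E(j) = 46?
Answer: 6720/75254911 - sqrt(136335)/376274555 ≈ 8.8315e-5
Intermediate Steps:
f = 45307/3 (f = (1/3)*45307 = 45307/3 ≈ 15102.)
T = 11200 (T = 800*14 = 11200)
1/(T + sqrt(f + E(P))) = 1/(11200 + sqrt(45307/3 + 46)) = 1/(11200 + sqrt(45445/3)) = 1/(11200 + sqrt(136335)/3)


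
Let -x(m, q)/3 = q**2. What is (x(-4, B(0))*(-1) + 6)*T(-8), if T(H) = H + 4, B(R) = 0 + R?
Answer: -24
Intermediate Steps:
B(R) = R
x(m, q) = -3*q**2
T(H) = 4 + H
(x(-4, B(0))*(-1) + 6)*T(-8) = (-3*0**2*(-1) + 6)*(4 - 8) = (-3*0*(-1) + 6)*(-4) = (0*(-1) + 6)*(-4) = (0 + 6)*(-4) = 6*(-4) = -24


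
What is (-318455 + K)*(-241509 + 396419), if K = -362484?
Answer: -105484260490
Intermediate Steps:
(-318455 + K)*(-241509 + 396419) = (-318455 - 362484)*(-241509 + 396419) = -680939*154910 = -105484260490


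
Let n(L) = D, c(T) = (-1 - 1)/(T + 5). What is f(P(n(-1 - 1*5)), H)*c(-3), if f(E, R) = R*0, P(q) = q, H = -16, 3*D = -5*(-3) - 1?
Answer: 0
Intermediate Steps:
c(T) = -2/(5 + T)
D = 14/3 (D = (-5*(-3) - 1)/3 = (15 - 1)/3 = (⅓)*14 = 14/3 ≈ 4.6667)
n(L) = 14/3
f(E, R) = 0
f(P(n(-1 - 1*5)), H)*c(-3) = 0*(-2/(5 - 3)) = 0*(-2/2) = 0*(-2*½) = 0*(-1) = 0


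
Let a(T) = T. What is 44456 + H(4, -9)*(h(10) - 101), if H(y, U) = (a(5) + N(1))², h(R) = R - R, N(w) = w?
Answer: 40820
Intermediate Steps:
h(R) = 0
H(y, U) = 36 (H(y, U) = (5 + 1)² = 6² = 36)
44456 + H(4, -9)*(h(10) - 101) = 44456 + 36*(0 - 101) = 44456 + 36*(-101) = 44456 - 3636 = 40820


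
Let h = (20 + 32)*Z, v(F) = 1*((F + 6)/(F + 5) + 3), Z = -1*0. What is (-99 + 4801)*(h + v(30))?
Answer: 662982/35 ≈ 18942.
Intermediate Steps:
Z = 0
v(F) = 3 + (6 + F)/(5 + F) (v(F) = 1*((6 + F)/(5 + F) + 3) = 1*(3 + (6 + F)/(5 + F)) = 3 + (6 + F)/(5 + F))
h = 0 (h = (20 + 32)*0 = 52*0 = 0)
(-99 + 4801)*(h + v(30)) = (-99 + 4801)*(0 + (21 + 4*30)/(5 + 30)) = 4702*(0 + (21 + 120)/35) = 4702*(0 + (1/35)*141) = 4702*(0 + 141/35) = 4702*(141/35) = 662982/35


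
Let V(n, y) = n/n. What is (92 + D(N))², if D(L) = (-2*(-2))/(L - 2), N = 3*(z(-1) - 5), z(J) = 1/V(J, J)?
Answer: 412164/49 ≈ 8411.5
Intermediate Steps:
V(n, y) = 1
z(J) = 1 (z(J) = 1/1 = 1)
N = -12 (N = 3*(1 - 5) = 3*(-4) = -12)
D(L) = 4/(-2 + L)
(92 + D(N))² = (92 + 4/(-2 - 12))² = (92 + 4/(-14))² = (92 + 4*(-1/14))² = (92 - 2/7)² = (642/7)² = 412164/49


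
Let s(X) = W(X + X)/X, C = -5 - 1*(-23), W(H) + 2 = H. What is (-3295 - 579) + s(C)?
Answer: -34849/9 ≈ -3872.1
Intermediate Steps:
W(H) = -2 + H
C = 18 (C = -5 + 23 = 18)
s(X) = (-2 + 2*X)/X (s(X) = (-2 + (X + X))/X = (-2 + 2*X)/X)
(-3295 - 579) + s(C) = (-3295 - 579) + (2 - 2/18) = -3874 + (2 - 2*1/18) = -3874 + (2 - ⅑) = -3874 + 17/9 = -34849/9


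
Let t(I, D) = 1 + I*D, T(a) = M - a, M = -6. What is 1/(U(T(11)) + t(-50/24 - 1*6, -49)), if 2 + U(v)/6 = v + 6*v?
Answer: -12/3947 ≈ -0.0030403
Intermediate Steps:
T(a) = -6 - a
U(v) = -12 + 42*v (U(v) = -12 + 6*(v + 6*v) = -12 + 6*(7*v) = -12 + 42*v)
t(I, D) = 1 + D*I
1/(U(T(11)) + t(-50/24 - 1*6, -49)) = 1/((-12 + 42*(-6 - 1*11)) + (1 - 49*(-50/24 - 1*6))) = 1/((-12 + 42*(-6 - 11)) + (1 - 49*(-50*1/24 - 6))) = 1/((-12 + 42*(-17)) + (1 - 49*(-25/12 - 6))) = 1/((-12 - 714) + (1 - 49*(-97/12))) = 1/(-726 + (1 + 4753/12)) = 1/(-726 + 4765/12) = 1/(-3947/12) = -12/3947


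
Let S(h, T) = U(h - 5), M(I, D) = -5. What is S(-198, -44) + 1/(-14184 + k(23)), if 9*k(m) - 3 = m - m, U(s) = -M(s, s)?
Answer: 212752/42551 ≈ 4.9999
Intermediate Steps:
U(s) = 5 (U(s) = -1*(-5) = 5)
S(h, T) = 5
k(m) = ⅓ (k(m) = ⅓ + (m - m)/9 = ⅓ + (⅑)*0 = ⅓ + 0 = ⅓)
S(-198, -44) + 1/(-14184 + k(23)) = 5 + 1/(-14184 + ⅓) = 5 + 1/(-42551/3) = 5 - 3/42551 = 212752/42551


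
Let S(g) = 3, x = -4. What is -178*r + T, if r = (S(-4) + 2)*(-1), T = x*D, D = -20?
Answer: 970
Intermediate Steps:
T = 80 (T = -4*(-20) = 80)
r = -5 (r = (3 + 2)*(-1) = 5*(-1) = -5)
-178*r + T = -178*(-5) + 80 = 890 + 80 = 970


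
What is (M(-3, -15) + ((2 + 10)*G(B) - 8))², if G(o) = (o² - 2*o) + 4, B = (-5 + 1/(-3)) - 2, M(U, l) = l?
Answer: 6446521/9 ≈ 7.1628e+5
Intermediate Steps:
B = -22/3 (B = (-5 + 1*(-⅓)) - 2 = (-5 - ⅓) - 2 = -16/3 - 2 = -22/3 ≈ -7.3333)
G(o) = 4 + o² - 2*o
(M(-3, -15) + ((2 + 10)*G(B) - 8))² = (-15 + ((2 + 10)*(4 + (-22/3)² - 2*(-22/3)) - 8))² = (-15 + (12*(4 + 484/9 + 44/3) - 8))² = (-15 + (12*(652/9) - 8))² = (-15 + (2608/3 - 8))² = (-15 + 2584/3)² = (2539/3)² = 6446521/9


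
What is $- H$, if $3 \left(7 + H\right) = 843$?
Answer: $-274$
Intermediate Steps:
$H = 274$ ($H = -7 + \frac{1}{3} \cdot 843 = -7 + 281 = 274$)
$- H = \left(-1\right) 274 = -274$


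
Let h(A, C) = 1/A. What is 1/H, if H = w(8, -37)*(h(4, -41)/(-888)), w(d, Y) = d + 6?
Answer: -1776/7 ≈ -253.71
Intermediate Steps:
w(d, Y) = 6 + d
H = -7/1776 (H = (6 + 8)*(1/(4*(-888))) = 14*((¼)*(-1/888)) = 14*(-1/3552) = -7/1776 ≈ -0.0039414)
1/H = 1/(-7/1776) = -1776/7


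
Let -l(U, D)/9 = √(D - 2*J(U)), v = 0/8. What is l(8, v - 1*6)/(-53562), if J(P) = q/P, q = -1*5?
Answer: 3*I*√19/35708 ≈ 0.00036621*I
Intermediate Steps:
v = 0 (v = 0*(⅛) = 0)
q = -5
J(P) = -5/P
l(U, D) = -9*√(D + 10/U) (l(U, D) = -9*√(D - (-10)/U) = -9*√(D + 10/U))
l(8, v - 1*6)/(-53562) = -9*√((0 - 1*6) + 10/8)/(-53562) = -9*√((0 - 6) + 10*(⅛))*(-1/53562) = -9*√(-6 + 5/4)*(-1/53562) = -9*I*√19/2*(-1/53562) = 3*I*√19/35708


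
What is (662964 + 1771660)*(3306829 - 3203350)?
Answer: 251932456896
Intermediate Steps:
(662964 + 1771660)*(3306829 - 3203350) = 2434624*103479 = 251932456896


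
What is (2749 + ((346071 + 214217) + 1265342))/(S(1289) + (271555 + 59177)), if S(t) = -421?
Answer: 1828379/330311 ≈ 5.5353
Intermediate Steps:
(2749 + ((346071 + 214217) + 1265342))/(S(1289) + (271555 + 59177)) = (2749 + ((346071 + 214217) + 1265342))/(-421 + (271555 + 59177)) = (2749 + (560288 + 1265342))/(-421 + 330732) = (2749 + 1825630)/330311 = 1828379*(1/330311) = 1828379/330311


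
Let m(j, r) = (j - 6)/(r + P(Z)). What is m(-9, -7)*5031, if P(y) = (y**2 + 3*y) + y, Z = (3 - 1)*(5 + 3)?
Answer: -75465/313 ≈ -241.10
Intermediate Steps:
Z = 16 (Z = 2*8 = 16)
P(y) = y**2 + 4*y
m(j, r) = (-6 + j)/(320 + r) (m(j, r) = (j - 6)/(r + 16*(4 + 16)) = (-6 + j)/(r + 16*20) = (-6 + j)/(r + 320) = (-6 + j)/(320 + r))
m(-9, -7)*5031 = ((-6 - 9)/(320 - 7))*5031 = (-15/313)*5031 = ((1/313)*(-15))*5031 = -15/313*5031 = -75465/313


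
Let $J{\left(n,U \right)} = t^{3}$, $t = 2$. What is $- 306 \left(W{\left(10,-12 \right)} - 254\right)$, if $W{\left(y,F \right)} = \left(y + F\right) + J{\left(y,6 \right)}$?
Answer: $75888$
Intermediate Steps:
$J{\left(n,U \right)} = 8$ ($J{\left(n,U \right)} = 2^{3} = 8$)
$W{\left(y,F \right)} = 8 + F + y$ ($W{\left(y,F \right)} = \left(y + F\right) + 8 = \left(F + y\right) + 8 = 8 + F + y$)
$- 306 \left(W{\left(10,-12 \right)} - 254\right) = - 306 \left(\left(8 - 12 + 10\right) - 254\right) = - 306 \left(6 - 254\right) = \left(-306\right) \left(-248\right) = 75888$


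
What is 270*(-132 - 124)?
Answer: -69120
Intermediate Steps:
270*(-132 - 124) = 270*(-256) = -69120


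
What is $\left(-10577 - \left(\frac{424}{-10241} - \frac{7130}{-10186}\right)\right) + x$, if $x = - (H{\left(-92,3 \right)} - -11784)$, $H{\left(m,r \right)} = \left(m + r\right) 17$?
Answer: $- \frac{98855645087}{4741583} \approx -20849.0$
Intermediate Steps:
$H{\left(m,r \right)} = 17 m + 17 r$
$x = -10271$ ($x = - (\left(17 \left(-92\right) + 17 \cdot 3\right) - -11784) = - (\left(-1564 + 51\right) + 11784) = - (-1513 + 11784) = \left(-1\right) 10271 = -10271$)
$\left(-10577 - \left(\frac{424}{-10241} - \frac{7130}{-10186}\right)\right) + x = \left(-10577 - \left(\frac{424}{-10241} - \frac{7130}{-10186}\right)\right) - 10271 = \left(-10577 - \left(424 \left(- \frac{1}{10241}\right) - - \frac{3565}{5093}\right)\right) - 10271 = \left(-10577 - \left(- \frac{424}{10241} + \frac{3565}{5093}\right)\right) - 10271 = \left(-10577 - \frac{3122703}{4741583}\right) - 10271 = - \frac{50154846094}{4741583} - 10271 = - \frac{98855645087}{4741583}$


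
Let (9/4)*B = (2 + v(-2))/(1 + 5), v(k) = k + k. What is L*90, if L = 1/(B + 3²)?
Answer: 2430/239 ≈ 10.167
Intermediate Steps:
v(k) = 2*k
B = -4/27 (B = 4*((2 + 2*(-2))/(1 + 5))/9 = 4*((2 - 4)/6)/9 = 4*(-2*⅙)/9 = (4/9)*(-⅓) = -4/27 ≈ -0.14815)
L = 27/239 (L = 1/(-4/27 + 3²) = 1/(-4/27 + 9) = 1/(239/27) = 27/239 ≈ 0.11297)
L*90 = (27/239)*90 = 2430/239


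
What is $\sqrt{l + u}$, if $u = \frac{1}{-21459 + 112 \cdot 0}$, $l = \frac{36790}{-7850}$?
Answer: $\frac{i \sqrt{1329911441630490}}{16845315} \approx 2.1649 i$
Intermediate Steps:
$l = - \frac{3679}{785}$ ($l = 36790 \left(- \frac{1}{7850}\right) = - \frac{3679}{785} \approx -4.6866$)
$u = - \frac{1}{21459}$ ($u = \frac{1}{-21459 + 0} = \frac{1}{-21459} = - \frac{1}{21459} \approx -4.66 \cdot 10^{-5}$)
$\sqrt{l + u} = \sqrt{- \frac{3679}{785} - \frac{1}{21459}} = \sqrt{- \frac{78948446}{16845315}} = \frac{i \sqrt{1329911441630490}}{16845315}$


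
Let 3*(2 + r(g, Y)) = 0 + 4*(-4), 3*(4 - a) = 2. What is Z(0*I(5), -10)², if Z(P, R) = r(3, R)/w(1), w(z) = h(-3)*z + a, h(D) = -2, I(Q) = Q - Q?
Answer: 121/4 ≈ 30.250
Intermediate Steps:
I(Q) = 0
a = 10/3 (a = 4 - ⅓*2 = 4 - ⅔ = 10/3 ≈ 3.3333)
w(z) = 10/3 - 2*z (w(z) = -2*z + 10/3 = 10/3 - 2*z)
r(g, Y) = -22/3 (r(g, Y) = -2 + (0 + 4*(-4))/3 = -2 + (0 - 16)/3 = -2 + (⅓)*(-16) = -2 - 16/3 = -22/3)
Z(P, R) = -11/2 (Z(P, R) = -22/(3*(10/3 - 2*1)) = -22/(3*(10/3 - 2)) = -22/(3*4/3) = -22/3*¾ = -11/2)
Z(0*I(5), -10)² = (-11/2)² = 121/4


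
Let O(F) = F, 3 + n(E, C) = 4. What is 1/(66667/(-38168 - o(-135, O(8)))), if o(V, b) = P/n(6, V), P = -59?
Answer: -38109/66667 ≈ -0.57163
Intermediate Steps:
n(E, C) = 1 (n(E, C) = -3 + 4 = 1)
o(V, b) = -59 (o(V, b) = -59/1 = -59*1 = -59)
1/(66667/(-38168 - o(-135, O(8)))) = 1/(66667/(-38168 - 1*(-59))) = 1/(66667/(-38168 + 59)) = 1/(66667/(-38109)) = 1/(66667*(-1/38109)) = 1/(-66667/38109) = -38109/66667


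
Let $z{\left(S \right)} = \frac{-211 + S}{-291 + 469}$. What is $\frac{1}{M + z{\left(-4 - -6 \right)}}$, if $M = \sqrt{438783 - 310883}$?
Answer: $\frac{37202}{4052339919} + \frac{316840 \sqrt{1279}}{4052339919} \approx 0.0028054$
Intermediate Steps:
$M = 10 \sqrt{1279}$ ($M = \sqrt{127900} = 10 \sqrt{1279} \approx 357.63$)
$z{\left(S \right)} = - \frac{211}{178} + \frac{S}{178}$ ($z{\left(S \right)} = \frac{-211 + S}{178} = \left(-211 + S\right) \frac{1}{178} = - \frac{211}{178} + \frac{S}{178}$)
$\frac{1}{M + z{\left(-4 - -6 \right)}} = \frac{1}{10 \sqrt{1279} - \left(\frac{211}{178} - \frac{-4 - -6}{178}\right)} = \frac{1}{10 \sqrt{1279} - \left(\frac{211}{178} - \frac{-4 + 6}{178}\right)} = \frac{1}{10 \sqrt{1279} + \left(- \frac{211}{178} + \frac{1}{178} \cdot 2\right)} = \frac{1}{10 \sqrt{1279} + \left(- \frac{211}{178} + \frac{1}{89}\right)} = \frac{1}{10 \sqrt{1279} - \frac{209}{178}} = \frac{1}{- \frac{209}{178} + 10 \sqrt{1279}}$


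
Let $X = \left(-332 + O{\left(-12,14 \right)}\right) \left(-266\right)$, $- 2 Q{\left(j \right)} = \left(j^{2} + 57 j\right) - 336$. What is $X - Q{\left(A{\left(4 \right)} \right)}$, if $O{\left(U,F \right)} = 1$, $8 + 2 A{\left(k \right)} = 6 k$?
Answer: $88138$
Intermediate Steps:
$A{\left(k \right)} = -4 + 3 k$ ($A{\left(k \right)} = -4 + \frac{6 k}{2} = -4 + 3 k$)
$Q{\left(j \right)} = 168 - \frac{57 j}{2} - \frac{j^{2}}{2}$ ($Q{\left(j \right)} = - \frac{\left(j^{2} + 57 j\right) - 336}{2} = - \frac{-336 + j^{2} + 57 j}{2} = 168 - \frac{57 j}{2} - \frac{j^{2}}{2}$)
$X = 88046$ ($X = \left(-332 + 1\right) \left(-266\right) = \left(-331\right) \left(-266\right) = 88046$)
$X - Q{\left(A{\left(4 \right)} \right)} = 88046 - \left(168 - \frac{57 \left(-4 + 3 \cdot 4\right)}{2} - \frac{\left(-4 + 3 \cdot 4\right)^{2}}{2}\right) = 88046 - \left(168 - \frac{57 \left(-4 + 12\right)}{2} - \frac{\left(-4 + 12\right)^{2}}{2}\right) = 88046 - \left(168 - 228 - \frac{8^{2}}{2}\right) = 88046 - \left(168 - 228 - 32\right) = 88046 - -92 = 88046 + 92 = 88138$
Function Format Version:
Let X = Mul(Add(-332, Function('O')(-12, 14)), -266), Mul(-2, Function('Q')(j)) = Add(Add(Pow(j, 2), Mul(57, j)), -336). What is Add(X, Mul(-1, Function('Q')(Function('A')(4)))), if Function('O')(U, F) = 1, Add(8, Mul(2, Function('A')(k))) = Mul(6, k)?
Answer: 88138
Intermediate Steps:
Function('A')(k) = Add(-4, Mul(3, k)) (Function('A')(k) = Add(-4, Mul(Rational(1, 2), Mul(6, k))) = Add(-4, Mul(3, k)))
Function('Q')(j) = Add(168, Mul(Rational(-57, 2), j), Mul(Rational(-1, 2), Pow(j, 2))) (Function('Q')(j) = Mul(Rational(-1, 2), Add(Add(Pow(j, 2), Mul(57, j)), -336)) = Mul(Rational(-1, 2), Add(-336, Pow(j, 2), Mul(57, j))) = Add(168, Mul(Rational(-57, 2), j), Mul(Rational(-1, 2), Pow(j, 2))))
X = 88046 (X = Mul(Add(-332, 1), -266) = Mul(-331, -266) = 88046)
Add(X, Mul(-1, Function('Q')(Function('A')(4)))) = Add(88046, Mul(-1, Add(168, Mul(Rational(-57, 2), Add(-4, Mul(3, 4))), Mul(Rational(-1, 2), Pow(Add(-4, Mul(3, 4)), 2))))) = Add(88046, Mul(-1, Add(168, Mul(Rational(-57, 2), Add(-4, 12)), Mul(Rational(-1, 2), Pow(Add(-4, 12), 2))))) = Add(88046, Mul(-1, Add(168, Mul(Rational(-57, 2), 8), Mul(Rational(-1, 2), Pow(8, 2))))) = Add(88046, Mul(-1, Add(168, -228, Mul(Rational(-1, 2), 64)))) = Add(88046, Mul(-1, Add(168, -228, -32))) = Add(88046, Mul(-1, -92)) = Add(88046, 92) = 88138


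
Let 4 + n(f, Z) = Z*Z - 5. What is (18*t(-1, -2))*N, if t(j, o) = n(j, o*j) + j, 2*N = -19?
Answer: 1026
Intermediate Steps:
N = -19/2 (N = (½)*(-19) = -19/2 ≈ -9.5000)
n(f, Z) = -9 + Z² (n(f, Z) = -4 + (Z*Z - 5) = -4 + (Z² - 5) = -4 + (-5 + Z²) = -9 + Z²)
t(j, o) = -9 + j + j²*o² (t(j, o) = (-9 + (o*j)²) + j = (-9 + (j*o)²) + j = (-9 + j²*o²) + j = -9 + j + j²*o²)
(18*t(-1, -2))*N = (18*(-9 - 1 + (-1)²*(-2)²))*(-19/2) = (18*(-9 - 1 + 1*4))*(-19/2) = (18*(-9 - 1 + 4))*(-19/2) = (18*(-6))*(-19/2) = -108*(-19/2) = 1026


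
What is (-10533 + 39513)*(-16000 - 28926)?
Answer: -1301955480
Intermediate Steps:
(-10533 + 39513)*(-16000 - 28926) = 28980*(-44926) = -1301955480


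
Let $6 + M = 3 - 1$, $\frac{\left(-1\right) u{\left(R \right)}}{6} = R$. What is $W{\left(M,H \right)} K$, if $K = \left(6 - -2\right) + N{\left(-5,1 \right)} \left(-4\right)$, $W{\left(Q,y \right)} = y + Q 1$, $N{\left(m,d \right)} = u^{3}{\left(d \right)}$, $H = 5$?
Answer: $872$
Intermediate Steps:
$u{\left(R \right)} = - 6 R$
$M = -4$ ($M = -6 + \left(3 - 1\right) = -6 + 2 = -4$)
$N{\left(m,d \right)} = - 216 d^{3}$ ($N{\left(m,d \right)} = \left(- 6 d\right)^{3} = - 216 d^{3}$)
$W{\left(Q,y \right)} = Q + y$ ($W{\left(Q,y \right)} = y + Q = Q + y$)
$K = 872$ ($K = \left(6 - -2\right) + - 216 \cdot 1^{3} \left(-4\right) = \left(6 + 2\right) + \left(-216\right) 1 \left(-4\right) = 8 - -864 = 8 + 864 = 872$)
$W{\left(M,H \right)} K = \left(-4 + 5\right) 872 = 1 \cdot 872 = 872$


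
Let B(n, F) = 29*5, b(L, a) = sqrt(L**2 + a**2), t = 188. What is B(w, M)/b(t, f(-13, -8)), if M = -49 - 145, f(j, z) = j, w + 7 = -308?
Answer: 145*sqrt(35513)/35513 ≈ 0.76944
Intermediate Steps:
w = -315 (w = -7 - 308 = -315)
M = -194
B(n, F) = 145
B(w, M)/b(t, f(-13, -8)) = 145/(sqrt(188**2 + (-13)**2)) = 145/(sqrt(35344 + 169)) = 145/(sqrt(35513)) = 145*(sqrt(35513)/35513) = 145*sqrt(35513)/35513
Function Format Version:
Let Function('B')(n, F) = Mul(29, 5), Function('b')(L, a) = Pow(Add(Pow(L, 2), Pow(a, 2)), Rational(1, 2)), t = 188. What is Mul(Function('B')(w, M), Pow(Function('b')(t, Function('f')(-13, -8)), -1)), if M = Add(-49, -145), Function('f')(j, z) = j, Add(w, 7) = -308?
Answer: Mul(Rational(145, 35513), Pow(35513, Rational(1, 2))) ≈ 0.76944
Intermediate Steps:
w = -315 (w = Add(-7, -308) = -315)
M = -194
Function('B')(n, F) = 145
Mul(Function('B')(w, M), Pow(Function('b')(t, Function('f')(-13, -8)), -1)) = Mul(145, Pow(Pow(Add(Pow(188, 2), Pow(-13, 2)), Rational(1, 2)), -1)) = Mul(145, Pow(Pow(Add(35344, 169), Rational(1, 2)), -1)) = Mul(145, Pow(Pow(35513, Rational(1, 2)), -1)) = Mul(145, Mul(Rational(1, 35513), Pow(35513, Rational(1, 2)))) = Mul(Rational(145, 35513), Pow(35513, Rational(1, 2)))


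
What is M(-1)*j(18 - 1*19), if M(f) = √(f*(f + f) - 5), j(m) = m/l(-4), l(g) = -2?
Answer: I*√3/2 ≈ 0.86602*I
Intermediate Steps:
j(m) = -m/2 (j(m) = m/(-2) = m*(-½) = -m/2)
M(f) = √(-5 + 2*f²) (M(f) = √(f*(2*f) - 5) = √(2*f² - 5) = √(-5 + 2*f²))
M(-1)*j(18 - 1*19) = √(-5 + 2*(-1)²)*(-(18 - 1*19)/2) = √(-5 + 2*1)*(-(18 - 19)/2) = √(-5 + 2)*(-½*(-1)) = √(-3)*(½) = (I*√3)*(½) = I*√3/2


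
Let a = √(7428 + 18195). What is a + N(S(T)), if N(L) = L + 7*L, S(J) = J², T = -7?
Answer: 392 + 3*√2847 ≈ 552.07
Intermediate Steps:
a = 3*√2847 (a = √25623 = 3*√2847 ≈ 160.07)
N(L) = 8*L
a + N(S(T)) = 3*√2847 + 8*(-7)² = 3*√2847 + 8*49 = 3*√2847 + 392 = 392 + 3*√2847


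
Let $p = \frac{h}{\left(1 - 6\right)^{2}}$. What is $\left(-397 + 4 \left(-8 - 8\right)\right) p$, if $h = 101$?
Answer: $- \frac{46561}{25} \approx -1862.4$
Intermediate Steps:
$p = \frac{101}{25}$ ($p = \frac{101}{\left(1 - 6\right)^{2}} = \frac{101}{\left(-5\right)^{2}} = \frac{101}{25} \approx 4.04$)
$\left(-397 + 4 \left(-8 - 8\right)\right) p = \left(-397 + 4 \left(-8 - 8\right)\right) \frac{101}{25} = \left(-397 + 4 \left(-16\right)\right) \frac{101}{25} = \left(-397 - 64\right) \frac{101}{25} = \left(-461\right) \frac{101}{25} = - \frac{46561}{25}$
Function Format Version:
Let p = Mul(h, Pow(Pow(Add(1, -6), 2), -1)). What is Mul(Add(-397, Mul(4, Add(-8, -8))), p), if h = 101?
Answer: Rational(-46561, 25) ≈ -1862.4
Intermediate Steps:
p = Rational(101, 25) (p = Mul(101, Pow(Pow(Add(1, -6), 2), -1)) = Mul(101, Pow(Pow(-5, 2), -1)) = Mul(101, Pow(25, -1)) = Mul(101, Rational(1, 25)) = Rational(101, 25) ≈ 4.0400)
Mul(Add(-397, Mul(4, Add(-8, -8))), p) = Mul(Add(-397, Mul(4, Add(-8, -8))), Rational(101, 25)) = Mul(Add(-397, Mul(4, -16)), Rational(101, 25)) = Mul(Add(-397, -64), Rational(101, 25)) = Mul(-461, Rational(101, 25)) = Rational(-46561, 25)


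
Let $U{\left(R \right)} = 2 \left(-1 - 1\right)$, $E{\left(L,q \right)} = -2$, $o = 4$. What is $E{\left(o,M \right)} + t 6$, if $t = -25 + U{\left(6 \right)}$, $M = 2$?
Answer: $-176$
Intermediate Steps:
$U{\left(R \right)} = -4$ ($U{\left(R \right)} = 2 \left(-2\right) = -4$)
$t = -29$ ($t = -25 - 4 = -29$)
$E{\left(o,M \right)} + t 6 = -2 - 174 = -176$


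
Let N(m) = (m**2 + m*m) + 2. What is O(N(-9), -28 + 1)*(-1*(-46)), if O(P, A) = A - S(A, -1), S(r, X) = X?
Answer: -1196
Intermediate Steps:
N(m) = 2 + 2*m**2 (N(m) = (m**2 + m**2) + 2 = 2*m**2 + 2 = 2 + 2*m**2)
O(P, A) = 1 + A (O(P, A) = A - 1*(-1) = A + 1 = 1 + A)
O(N(-9), -28 + 1)*(-1*(-46)) = (1 + (-28 + 1))*(-1*(-46)) = (1 - 27)*46 = -26*46 = -1196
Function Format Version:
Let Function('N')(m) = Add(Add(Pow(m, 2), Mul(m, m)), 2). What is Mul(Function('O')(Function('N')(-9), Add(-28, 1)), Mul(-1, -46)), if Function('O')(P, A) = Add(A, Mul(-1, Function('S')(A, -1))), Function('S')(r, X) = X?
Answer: -1196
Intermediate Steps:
Function('N')(m) = Add(2, Mul(2, Pow(m, 2))) (Function('N')(m) = Add(Add(Pow(m, 2), Pow(m, 2)), 2) = Add(Mul(2, Pow(m, 2)), 2) = Add(2, Mul(2, Pow(m, 2))))
Function('O')(P, A) = Add(1, A) (Function('O')(P, A) = Add(A, Mul(-1, -1)) = Add(A, 1) = Add(1, A))
Mul(Function('O')(Function('N')(-9), Add(-28, 1)), Mul(-1, -46)) = Mul(Add(1, Add(-28, 1)), Mul(-1, -46)) = Mul(Add(1, -27), 46) = Mul(-26, 46) = -1196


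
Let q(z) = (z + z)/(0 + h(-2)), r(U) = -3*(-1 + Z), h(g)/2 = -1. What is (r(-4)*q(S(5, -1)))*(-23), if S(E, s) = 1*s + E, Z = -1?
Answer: 552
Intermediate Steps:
S(E, s) = E + s (S(E, s) = s + E = E + s)
h(g) = -2 (h(g) = 2*(-1) = -2)
r(U) = 6 (r(U) = -3*(-1 - 1) = -3*(-2) = 6)
q(z) = -z (q(z) = (z + z)/(0 - 2) = (2*z)/(-2) = (2*z)*(-½) = -z)
(r(-4)*q(S(5, -1)))*(-23) = (6*(-(5 - 1)))*(-23) = (6*(-1*4))*(-23) = (6*(-4))*(-23) = -24*(-23) = 552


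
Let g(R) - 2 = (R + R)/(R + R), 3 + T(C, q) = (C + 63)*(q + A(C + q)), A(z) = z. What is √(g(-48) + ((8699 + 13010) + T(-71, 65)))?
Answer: √21237 ≈ 145.73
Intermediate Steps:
T(C, q) = -3 + (63 + C)*(C + 2*q) (T(C, q) = -3 + (C + 63)*(q + (C + q)) = -3 + (63 + C)*(C + 2*q))
g(R) = 3 (g(R) = 2 + (R + R)/(R + R) = 2 + (2*R)/((2*R)) = 2 + (2*R)*(1/(2*R)) = 2 + 1 = 3)
√(g(-48) + ((8699 + 13010) + T(-71, 65))) = √(3 + ((8699 + 13010) + (-3 + 63*(-71) + 126*65 - 71*65 - 71*(-71 + 65)))) = √(3 + (21709 + (-3 - 4473 + 8190 - 4615 - 71*(-6)))) = √(3 + (21709 + (-3 - 4473 + 8190 - 4615 + 426))) = √(3 + (21709 - 475)) = √(3 + 21234) = √21237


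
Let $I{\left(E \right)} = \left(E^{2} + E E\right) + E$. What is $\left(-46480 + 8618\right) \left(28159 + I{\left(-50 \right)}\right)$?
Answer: $-1253572958$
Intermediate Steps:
$I{\left(E \right)} = E + 2 E^{2}$ ($I{\left(E \right)} = \left(E^{2} + E^{2}\right) + E = 2 E^{2} + E = E + 2 E^{2}$)
$\left(-46480 + 8618\right) \left(28159 + I{\left(-50 \right)}\right) = \left(-46480 + 8618\right) \left(28159 - 50 \left(1 + 2 \left(-50\right)\right)\right) = - 37862 \left(28159 - 50 \left(1 - 100\right)\right) = - 37862 \left(28159 - -4950\right) = - 37862 \left(28159 + 4950\right) = \left(-37862\right) 33109 = -1253572958$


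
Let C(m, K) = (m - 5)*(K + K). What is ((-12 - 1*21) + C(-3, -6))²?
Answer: 3969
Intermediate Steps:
C(m, K) = 2*K*(-5 + m) (C(m, K) = (-5 + m)*(2*K) = 2*K*(-5 + m))
((-12 - 1*21) + C(-3, -6))² = ((-12 - 1*21) + 2*(-6)*(-5 - 3))² = ((-12 - 21) + 2*(-6)*(-8))² = (-33 + 96)² = 63² = 3969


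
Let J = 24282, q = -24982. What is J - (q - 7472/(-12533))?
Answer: 617418240/12533 ≈ 49263.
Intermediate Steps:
J - (q - 7472/(-12533)) = 24282 - (-24982 - 7472/(-12533)) = 24282 - (-24982 - 7472*(-1)/12533) = 24282 - (-24982 - 1*(-7472/12533)) = 24282 - (-24982 + 7472/12533) = 24282 - 1*(-313091934/12533) = 24282 + 313091934/12533 = 617418240/12533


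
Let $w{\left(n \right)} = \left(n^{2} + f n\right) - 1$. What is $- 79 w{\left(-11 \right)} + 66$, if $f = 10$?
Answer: $-724$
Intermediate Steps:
$w{\left(n \right)} = -1 + n^{2} + 10 n$ ($w{\left(n \right)} = \left(n^{2} + 10 n\right) - 1 = -1 + n^{2} + 10 n$)
$- 79 w{\left(-11 \right)} + 66 = - 79 \left(-1 + \left(-11\right)^{2} + 10 \left(-11\right)\right) + 66 = - 79 \left(-1 + 121 - 110\right) + 66 = \left(-79\right) 10 + 66 = -790 + 66 = -724$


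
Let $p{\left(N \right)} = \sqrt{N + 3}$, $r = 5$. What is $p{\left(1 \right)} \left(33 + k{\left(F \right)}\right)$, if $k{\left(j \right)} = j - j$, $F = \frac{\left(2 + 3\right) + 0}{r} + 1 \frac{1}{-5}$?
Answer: $66$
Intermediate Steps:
$p{\left(N \right)} = \sqrt{3 + N}$
$F = \frac{4}{5}$ ($F = \frac{\left(2 + 3\right) + 0}{5} + 1 \frac{1}{-5} = \left(5 + 0\right) \frac{1}{5} + 1 \left(- \frac{1}{5}\right) = 5 \cdot \frac{1}{5} - \frac{1}{5} = 1 - \frac{1}{5} = \frac{4}{5} \approx 0.8$)
$k{\left(j \right)} = 0$
$p{\left(1 \right)} \left(33 + k{\left(F \right)}\right) = \sqrt{3 + 1} \left(33 + 0\right) = \sqrt{4} \cdot 33 = 2 \cdot 33 = 66$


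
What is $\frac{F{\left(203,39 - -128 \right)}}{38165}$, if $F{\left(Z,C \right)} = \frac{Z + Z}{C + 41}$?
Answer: $\frac{203}{3969160} \approx 5.1144 \cdot 10^{-5}$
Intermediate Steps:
$F{\left(Z,C \right)} = \frac{2 Z}{41 + C}$
$\frac{F{\left(203,39 - -128 \right)}}{38165} = \frac{2 \cdot 203 \frac{1}{41 + \left(39 - -128\right)}}{38165} = 2 \cdot 203 \frac{1}{41 + \left(39 + 128\right)} \frac{1}{38165} = 2 \cdot 203 \frac{1}{41 + 167} \cdot \frac{1}{38165} = 2 \cdot 203 \cdot \frac{1}{208} \cdot \frac{1}{38165} = \frac{203}{104} \cdot \frac{1}{38165} = \frac{203}{3969160}$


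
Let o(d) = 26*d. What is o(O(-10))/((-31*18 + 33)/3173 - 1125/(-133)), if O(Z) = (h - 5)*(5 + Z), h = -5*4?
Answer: 1443715/3684 ≈ 391.89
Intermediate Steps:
h = -20
O(Z) = -125 - 25*Z (O(Z) = (-20 - 5)*(5 + Z) = -25*(5 + Z) = -125 - 25*Z)
o(O(-10))/((-31*18 + 33)/3173 - 1125/(-133)) = (26*(-125 - 25*(-10)))/((-31*18 + 33)/3173 - 1125/(-133)) = (26*(-125 + 250))/((-558 + 33)*(1/3173) - 1125*(-1/133)) = (26*125)/(-525*1/3173 + 1125/133) = 3250/(-525/3173 + 1125/133) = 3250/(184200/22211) = 3250*(22211/184200) = 1443715/3684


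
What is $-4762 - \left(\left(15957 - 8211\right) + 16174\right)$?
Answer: $-28682$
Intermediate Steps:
$-4762 - \left(\left(15957 - 8211\right) + 16174\right) = -4762 - \left(7746 + 16174\right) = -4762 - 23920 = -28682$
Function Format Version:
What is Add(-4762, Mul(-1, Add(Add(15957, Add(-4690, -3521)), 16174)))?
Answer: -28682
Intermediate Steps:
Add(-4762, Mul(-1, Add(Add(15957, Add(-4690, -3521)), 16174))) = Add(-4762, Mul(-1, Add(Add(15957, -8211), 16174))) = Add(-4762, Mul(-1, Add(7746, 16174))) = Add(-4762, Mul(-1, 23920)) = Add(-4762, -23920) = -28682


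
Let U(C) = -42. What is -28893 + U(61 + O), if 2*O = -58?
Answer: -28935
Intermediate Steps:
O = -29 (O = (½)*(-58) = -29)
-28893 + U(61 + O) = -28893 - 42 = -28935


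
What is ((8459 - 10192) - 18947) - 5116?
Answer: -25796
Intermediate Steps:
((8459 - 10192) - 18947) - 5116 = (-1733 - 18947) - 5116 = -20680 - 5116 = -25796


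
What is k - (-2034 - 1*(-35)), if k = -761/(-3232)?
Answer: 6461529/3232 ≈ 1999.2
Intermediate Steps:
k = 761/3232 (k = -761*(-1/3232) = 761/3232 ≈ 0.23546)
k - (-2034 - 1*(-35)) = 761/3232 - (-2034 - 1*(-35)) = 761/3232 - (-2034 + 35) = 761/3232 - 1*(-1999) = 761/3232 + 1999 = 6461529/3232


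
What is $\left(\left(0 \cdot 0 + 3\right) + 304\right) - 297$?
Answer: $10$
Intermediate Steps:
$\left(\left(0 \cdot 0 + 3\right) + 304\right) - 297 = \left(\left(0 + 3\right) + 304\right) - 297 = \left(3 + 304\right) - 297 = 307 - 297 = 10$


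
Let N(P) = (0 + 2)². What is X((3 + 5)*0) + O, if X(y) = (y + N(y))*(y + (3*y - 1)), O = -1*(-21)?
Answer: 17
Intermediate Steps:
O = 21
N(P) = 4 (N(P) = 2² = 4)
X(y) = (-1 + 4*y)*(4 + y) (X(y) = (y + 4)*(y + (3*y - 1)) = (4 + y)*(y + (-1 + 3*y)) = (4 + y)*(-1 + 4*y) = (-1 + 4*y)*(4 + y))
X((3 + 5)*0) + O = (-4 + 4*((3 + 5)*0)² + 15*((3 + 5)*0)) + 21 = (-4 + 4*(8*0)² + 15*(8*0)) + 21 = (-4 + 4*0² + 15*0) + 21 = (-4 + 4*0 + 0) + 21 = (-4 + 0 + 0) + 21 = -4 + 21 = 17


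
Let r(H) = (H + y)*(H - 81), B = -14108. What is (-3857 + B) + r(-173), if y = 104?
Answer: -439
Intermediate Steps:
r(H) = (-81 + H)*(104 + H) (r(H) = (H + 104)*(H - 81) = (104 + H)*(-81 + H) = (-81 + H)*(104 + H))
(-3857 + B) + r(-173) = (-3857 - 14108) + (-8424 + (-173)² + 23*(-173)) = -17965 + (-8424 + 29929 - 3979) = -17965 + 17526 = -439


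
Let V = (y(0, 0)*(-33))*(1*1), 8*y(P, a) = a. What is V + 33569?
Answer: 33569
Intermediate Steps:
y(P, a) = a/8
V = 0 (V = (((⅛)*0)*(-33))*(1*1) = (0*(-33))*1 = 0*1 = 0)
V + 33569 = 0 + 33569 = 33569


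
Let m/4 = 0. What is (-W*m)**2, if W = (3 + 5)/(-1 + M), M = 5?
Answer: 0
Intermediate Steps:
m = 0 (m = 4*0 = 0)
W = 2 (W = (3 + 5)/(-1 + 5) = 8/4 = 8*(1/4) = 2)
(-W*m)**2 = (-2*0)**2 = (-1*0)**2 = 0**2 = 0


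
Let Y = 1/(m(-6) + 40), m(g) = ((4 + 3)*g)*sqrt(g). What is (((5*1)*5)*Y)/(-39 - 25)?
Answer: -125/97472 - 525*I*sqrt(6)/389888 ≈ -0.0012824 - 0.0032983*I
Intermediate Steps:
m(g) = 7*g**(3/2) (m(g) = (7*g)*sqrt(g) = 7*g**(3/2))
Y = 1/(40 - 42*I*sqrt(6)) (Y = 1/(7*(-6)**(3/2) + 40) = 1/(7*(-6*I*sqrt(6)) + 40) = 1/(-42*I*sqrt(6) + 40) = 1/(40 - 42*I*sqrt(6)) ≈ 0.003283 + 0.0084437*I)
(((5*1)*5)*Y)/(-39 - 25) = (((5*1)*5)*(5/1523 + 21*I*sqrt(6)/6092))/(-39 - 25) = ((5*5)*(5/1523 + 21*I*sqrt(6)/6092))/(-64) = (25*(5/1523 + 21*I*sqrt(6)/6092))*(-1/64) = (125/1523 + 525*I*sqrt(6)/6092)*(-1/64) = -125/97472 - 525*I*sqrt(6)/389888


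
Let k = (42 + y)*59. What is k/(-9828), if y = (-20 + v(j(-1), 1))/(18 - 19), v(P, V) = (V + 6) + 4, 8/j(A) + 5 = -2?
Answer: -1003/3276 ≈ -0.30617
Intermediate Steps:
j(A) = -8/7 (j(A) = 8/(-5 - 2) = 8/(-7) = 8*(-⅐) = -8/7)
v(P, V) = 10 + V (v(P, V) = (6 + V) + 4 = 10 + V)
y = 9 (y = (-20 + (10 + 1))/(18 - 19) = (-20 + 11)/(-1) = -9*(-1) = 9)
k = 3009 (k = (42 + 9)*59 = 51*59 = 3009)
k/(-9828) = 3009/(-9828) = 3009*(-1/9828) = -1003/3276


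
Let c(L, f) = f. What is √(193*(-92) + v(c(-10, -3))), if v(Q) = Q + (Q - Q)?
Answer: I*√17759 ≈ 133.26*I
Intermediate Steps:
v(Q) = Q (v(Q) = Q + 0 = Q)
√(193*(-92) + v(c(-10, -3))) = √(193*(-92) - 3) = √(-17756 - 3) = √(-17759) = I*√17759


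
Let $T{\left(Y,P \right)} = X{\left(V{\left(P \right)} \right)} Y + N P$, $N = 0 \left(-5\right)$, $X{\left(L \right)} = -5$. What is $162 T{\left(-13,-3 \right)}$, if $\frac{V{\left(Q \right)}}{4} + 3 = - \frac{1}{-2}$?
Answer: $10530$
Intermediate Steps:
$V{\left(Q \right)} = -10$ ($V{\left(Q \right)} = -12 + 4 \left(- \frac{1}{-2}\right) = -12 + 4 \left(\left(-1\right) \left(- \frac{1}{2}\right)\right) = -12 + 4 \cdot \frac{1}{2} = -12 + 2 = -10$)
$N = 0$
$T{\left(Y,P \right)} = - 5 Y$ ($T{\left(Y,P \right)} = - 5 Y + 0 P = - 5 Y + 0 = - 5 Y$)
$162 T{\left(-13,-3 \right)} = 162 \left(\left(-5\right) \left(-13\right)\right) = 162 \cdot 65 = 10530$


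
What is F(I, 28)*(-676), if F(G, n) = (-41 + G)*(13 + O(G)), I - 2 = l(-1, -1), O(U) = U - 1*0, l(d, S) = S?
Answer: 378560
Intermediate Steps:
O(U) = U (O(U) = U + 0 = U)
I = 1 (I = 2 - 1 = 1)
F(G, n) = (-41 + G)*(13 + G)
F(I, 28)*(-676) = (-533 + 1² - 28*1)*(-676) = (-533 + 1 - 28)*(-676) = -560*(-676) = 378560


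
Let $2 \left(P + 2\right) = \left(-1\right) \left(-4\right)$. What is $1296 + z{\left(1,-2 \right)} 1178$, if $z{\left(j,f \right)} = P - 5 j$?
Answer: $-4594$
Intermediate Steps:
$P = 0$ ($P = -2 + \frac{\left(-1\right) \left(-4\right)}{2} = -2 + \frac{1}{2} \cdot 4 = -2 + 2 = 0$)
$z{\left(j,f \right)} = - 5 j$ ($z{\left(j,f \right)} = 0 - 5 j = - 5 j$)
$1296 + z{\left(1,-2 \right)} 1178 = 1296 + \left(-5\right) 1 \cdot 1178 = 1296 - 5890 = -4594$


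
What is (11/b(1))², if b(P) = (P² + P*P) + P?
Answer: 121/9 ≈ 13.444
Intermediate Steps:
b(P) = P + 2*P² (b(P) = (P² + P²) + P = 2*P² + P = P + 2*P²)
(11/b(1))² = (11/((1*(1 + 2*1))))² = (11/((1*(1 + 2))))² = (11/((1*3)))² = (11/3)² = 121/9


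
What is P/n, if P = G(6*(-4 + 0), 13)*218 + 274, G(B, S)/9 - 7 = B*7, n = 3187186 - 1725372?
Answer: -157804/730907 ≈ -0.21590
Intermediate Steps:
n = 1461814
G(B, S) = 63 + 63*B (G(B, S) = 63 + 9*(B*7) = 63 + 9*(7*B) = 63 + 63*B)
P = -315608 (P = (63 + 63*(6*(-4 + 0)))*218 + 274 = (63 + 63*(6*(-4)))*218 + 274 = (63 + 63*(-24))*218 + 274 = (63 - 1512)*218 + 274 = -1449*218 + 274 = -315882 + 274 = -315608)
P/n = -315608/1461814 = -315608*1/1461814 = -157804/730907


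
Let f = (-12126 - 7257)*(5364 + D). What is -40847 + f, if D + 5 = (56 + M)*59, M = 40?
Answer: -213699656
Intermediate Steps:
D = 5659 (D = -5 + (56 + 40)*59 = -5 + 96*59 = -5 + 5664 = 5659)
f = -213658809 (f = (-12126 - 7257)*(5364 + 5659) = -19383*11023 = -213658809)
-40847 + f = -40847 - 213658809 = -213699656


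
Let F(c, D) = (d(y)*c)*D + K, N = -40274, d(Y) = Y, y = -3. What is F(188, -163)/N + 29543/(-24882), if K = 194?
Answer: -10302053/2964786 ≈ -3.4748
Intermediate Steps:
F(c, D) = 194 - 3*D*c (F(c, D) = (-3*c)*D + 194 = -3*D*c + 194 = 194 - 3*D*c)
F(188, -163)/N + 29543/(-24882) = (194 - 3*(-163)*188)/(-40274) + 29543/(-24882) = (194 + 91932)*(-1/40274) + 29543*(-1/24882) = 92126*(-1/40274) - 29543/24882 = -46063/20137 - 29543/24882 = -10302053/2964786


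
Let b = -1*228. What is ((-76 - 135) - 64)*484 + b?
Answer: -133328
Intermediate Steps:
b = -228
((-76 - 135) - 64)*484 + b = ((-76 - 135) - 64)*484 - 228 = (-211 - 64)*484 - 228 = -275*484 - 228 = -133100 - 228 = -133328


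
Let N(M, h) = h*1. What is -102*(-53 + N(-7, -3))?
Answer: 5712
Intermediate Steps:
N(M, h) = h
-102*(-53 + N(-7, -3)) = -102*(-53 - 3) = -102*(-56) = 5712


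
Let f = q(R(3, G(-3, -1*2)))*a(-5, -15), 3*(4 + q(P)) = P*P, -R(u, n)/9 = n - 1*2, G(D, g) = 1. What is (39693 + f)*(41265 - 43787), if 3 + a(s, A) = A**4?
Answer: -3036485478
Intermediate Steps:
R(u, n) = 18 - 9*n (R(u, n) = -9*(n - 1*2) = -9*(n - 2) = -9*(-2 + n) = 18 - 9*n)
q(P) = -4 + P**2/3 (q(P) = -4 + (P*P)/3 = -4 + P**2/3)
a(s, A) = -3 + A**4
f = 1164306 (f = (-4 + (18 - 9*1)**2/3)*(-3 + (-15)**4) = (-4 + (18 - 9)**2/3)*(-3 + 50625) = (-4 + (1/3)*9**2)*50622 = (-4 + (1/3)*81)*50622 = (-4 + 27)*50622 = 23*50622 = 1164306)
(39693 + f)*(41265 - 43787) = (39693 + 1164306)*(41265 - 43787) = 1203999*(-2522) = -3036485478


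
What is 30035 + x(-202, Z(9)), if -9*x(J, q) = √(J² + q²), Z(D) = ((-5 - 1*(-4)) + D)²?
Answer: 30035 - 10*√449/9 ≈ 30011.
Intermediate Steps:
Z(D) = (-1 + D)² (Z(D) = ((-5 + 4) + D)² = (-1 + D)²)
x(J, q) = -√(J² + q²)/9
30035 + x(-202, Z(9)) = 30035 - √((-202)² + ((-1 + 9)²)²)/9 = 30035 - √(40804 + (8²)²)/9 = 30035 - √(40804 + 64²)/9 = 30035 - √(40804 + 4096)/9 = 30035 - 10*√449/9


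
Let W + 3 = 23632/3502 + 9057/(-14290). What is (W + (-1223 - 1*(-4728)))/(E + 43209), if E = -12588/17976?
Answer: 65746696009337/809780602629535 ≈ 0.081191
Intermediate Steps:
W = 77926463/25021790 (W = -3 + (23632/3502 + 9057/(-14290)) = -3 + (23632*(1/3502) + 9057*(-1/14290)) = -3 + (11816/1751 - 9057/14290) = -3 + 152991833/25021790 = 77926463/25021790 ≈ 3.1143)
E = -1049/1498 (E = -12588*1/17976 = -1049/1498 ≈ -0.70027)
(W + (-1223 - 1*(-4728)))/(E + 43209) = (77926463/25021790 + (-1223 - 1*(-4728)))/(-1049/1498 + 43209) = (77926463/25021790 + (-1223 + 4728))/(64726033/1498) = (77926463/25021790 + 3505)*(1498/64726033) = (87779300413/25021790)*(1498/64726033) = 65746696009337/809780602629535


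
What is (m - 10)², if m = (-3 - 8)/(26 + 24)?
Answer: 261121/2500 ≈ 104.45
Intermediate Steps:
m = -11/50 ≈ -0.22000
(m - 10)² = (-11/50 - 10)² = (-511/50)² = 261121/2500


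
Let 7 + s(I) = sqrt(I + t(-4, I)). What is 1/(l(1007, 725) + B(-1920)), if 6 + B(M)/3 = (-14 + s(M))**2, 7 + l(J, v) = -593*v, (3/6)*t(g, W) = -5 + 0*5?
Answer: I/(-434417*I + 126*sqrt(1930)) ≈ -2.3016e-6 + 2.9327e-8*I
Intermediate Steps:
t(g, W) = -10 (t(g, W) = 2*(-5 + 0*5) = 2*(-5 + 0) = 2*(-5) = -10)
l(J, v) = -7 - 593*v
s(I) = -7 + sqrt(-10 + I) (s(I) = -7 + sqrt(I - 10) = -7 + sqrt(-10 + I))
B(M) = -18 + 3*(-21 + sqrt(-10 + M))**2 (B(M) = -18 + 3*(-14 + (-7 + sqrt(-10 + M)))**2 = -18 + 3*(-21 + sqrt(-10 + M))**2)
1/(l(1007, 725) + B(-1920)) = 1/((-7 - 593*725) + (-18 + 3*(-21 + sqrt(-10 - 1920))**2)) = 1/((-7 - 429925) + (-18 + 3*(-21 + sqrt(-1930))**2)) = 1/(-429932 + (-18 + 3*(-21 + I*sqrt(1930))**2)) = 1/(-429950 + 3*(-21 + I*sqrt(1930))**2)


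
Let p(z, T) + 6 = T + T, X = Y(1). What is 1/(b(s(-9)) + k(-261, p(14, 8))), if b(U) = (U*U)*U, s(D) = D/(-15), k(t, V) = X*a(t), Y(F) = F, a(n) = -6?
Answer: -125/723 ≈ -0.17289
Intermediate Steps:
X = 1
p(z, T) = -6 + 2*T (p(z, T) = -6 + (T + T) = -6 + 2*T)
k(t, V) = -6 (k(t, V) = 1*(-6) = -6)
s(D) = -D/15 (s(D) = D*(-1/15) = -D/15)
b(U) = U³ (b(U) = U²*U = U³)
1/(b(s(-9)) + k(-261, p(14, 8))) = 1/((-1/15*(-9))³ - 6) = 1/((⅗)³ - 6) = 1/(27/125 - 6) = 1/(-723/125) = -125/723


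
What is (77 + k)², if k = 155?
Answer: 53824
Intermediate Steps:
(77 + k)² = (77 + 155)² = 232² = 53824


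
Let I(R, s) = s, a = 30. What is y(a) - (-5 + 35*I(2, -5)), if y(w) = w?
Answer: 210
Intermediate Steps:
y(a) - (-5 + 35*I(2, -5)) = 30 - (-5 + 35*(-5)) = 30 - (-5 - 175) = 30 - 1*(-180) = 30 + 180 = 210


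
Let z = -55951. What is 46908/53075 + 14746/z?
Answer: 1841905558/2969599325 ≈ 0.62025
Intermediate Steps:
46908/53075 + 14746/z = 46908/53075 + 14746/(-55951) = 46908*(1/53075) + 14746*(-1/55951) = 46908/53075 - 14746/55951 = 1841905558/2969599325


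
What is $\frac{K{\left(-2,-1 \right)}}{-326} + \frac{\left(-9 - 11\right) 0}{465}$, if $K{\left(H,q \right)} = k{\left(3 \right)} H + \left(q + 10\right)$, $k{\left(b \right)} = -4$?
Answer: $- \frac{17}{326} \approx -0.052147$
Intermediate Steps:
$K{\left(H,q \right)} = 10 + q - 4 H$ ($K{\left(H,q \right)} = - 4 H + \left(q + 10\right) = - 4 H + \left(10 + q\right) = 10 + q - 4 H$)
$\frac{K{\left(-2,-1 \right)}}{-326} + \frac{\left(-9 - 11\right) 0}{465} = \frac{10 - 1 - -8}{-326} + \frac{\left(-9 - 11\right) 0}{465} = \left(10 - 1 + 8\right) \left(- \frac{1}{326}\right) + \left(-20\right) 0 \cdot \frac{1}{465} = 17 \left(- \frac{1}{326}\right) + 0 \cdot \frac{1}{465} = - \frac{17}{326} + 0 = - \frac{17}{326}$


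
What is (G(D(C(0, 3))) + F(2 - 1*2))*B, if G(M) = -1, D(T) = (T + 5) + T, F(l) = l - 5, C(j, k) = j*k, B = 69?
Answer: -414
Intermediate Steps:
F(l) = -5 + l
D(T) = 5 + 2*T (D(T) = (5 + T) + T = 5 + 2*T)
(G(D(C(0, 3))) + F(2 - 1*2))*B = (-1 + (-5 + (2 - 1*2)))*69 = (-1 + (-5 + (2 - 2)))*69 = (-1 + (-5 + 0))*69 = (-1 - 5)*69 = -6*69 = -414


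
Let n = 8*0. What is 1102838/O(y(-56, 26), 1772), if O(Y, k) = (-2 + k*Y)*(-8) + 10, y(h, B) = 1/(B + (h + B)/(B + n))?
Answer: -16191667/7995 ≈ -2025.2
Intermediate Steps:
n = 0
y(h, B) = 1/(B + (B + h)/B) (y(h, B) = 1/(B + (h + B)/(B + 0)) = 1/(B + (B + h)/B))
O(Y, k) = 26 - 8*Y*k (O(Y, k) = (-2 + Y*k)*(-8) + 10 = (16 - 8*Y*k) + 10 = 26 - 8*Y*k)
1102838/O(y(-56, 26), 1772) = 1102838/(26 - 8*26/(26 - 56 + 26²)*1772) = 1102838/(26 - 8*26/(26 - 56 + 676)*1772) = 1102838/(26 - 8*26/646*1772) = 1102838/(26 - 8*26*(1/646)*1772) = 1102838/(26 - 8*13/323*1772) = 1102838/(26 - 184288/323) = 1102838/(-175890/323) = 1102838*(-323/175890) = -16191667/7995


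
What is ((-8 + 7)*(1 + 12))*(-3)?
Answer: 39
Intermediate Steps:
((-8 + 7)*(1 + 12))*(-3) = -1*13*(-3) = -13*(-3) = 39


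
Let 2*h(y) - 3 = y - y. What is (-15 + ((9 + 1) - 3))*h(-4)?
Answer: -12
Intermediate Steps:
h(y) = 3/2 (h(y) = 3/2 + (y - y)/2 = 3/2 + (½)*0 = 3/2 + 0 = 3/2)
(-15 + ((9 + 1) - 3))*h(-4) = (-15 + ((9 + 1) - 3))*(3/2) = (-15 + (10 - 3))*(3/2) = (-15 + 7)*(3/2) = -8*3/2 = -12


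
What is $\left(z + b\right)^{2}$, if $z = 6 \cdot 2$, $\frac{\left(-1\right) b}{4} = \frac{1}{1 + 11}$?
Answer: $\frac{1225}{9} \approx 136.11$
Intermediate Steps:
$b = - \frac{1}{3}$ ($b = - \frac{4}{1 + 11} = - \frac{4}{12} = \left(-4\right) \frac{1}{12} = - \frac{1}{3} \approx -0.33333$)
$z = 12$
$\left(z + b\right)^{2} = \left(12 - \frac{1}{3}\right)^{2} = \left(\frac{35}{3}\right)^{2} = \frac{1225}{9}$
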